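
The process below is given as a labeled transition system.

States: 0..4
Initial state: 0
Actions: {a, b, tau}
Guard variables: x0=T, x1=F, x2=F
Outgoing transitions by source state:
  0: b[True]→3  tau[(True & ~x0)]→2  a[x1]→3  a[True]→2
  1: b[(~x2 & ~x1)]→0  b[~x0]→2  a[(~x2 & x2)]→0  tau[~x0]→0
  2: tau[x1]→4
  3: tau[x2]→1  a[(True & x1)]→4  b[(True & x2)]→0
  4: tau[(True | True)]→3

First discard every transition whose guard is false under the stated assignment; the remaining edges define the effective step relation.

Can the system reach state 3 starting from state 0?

Answer: REACHABLE

Working:
After dropping false guards: 4 live edges.
L0 = {0}
L1 = {2,3}  cumulative {0,2,3}
R = {0,2,3}
witness 3: b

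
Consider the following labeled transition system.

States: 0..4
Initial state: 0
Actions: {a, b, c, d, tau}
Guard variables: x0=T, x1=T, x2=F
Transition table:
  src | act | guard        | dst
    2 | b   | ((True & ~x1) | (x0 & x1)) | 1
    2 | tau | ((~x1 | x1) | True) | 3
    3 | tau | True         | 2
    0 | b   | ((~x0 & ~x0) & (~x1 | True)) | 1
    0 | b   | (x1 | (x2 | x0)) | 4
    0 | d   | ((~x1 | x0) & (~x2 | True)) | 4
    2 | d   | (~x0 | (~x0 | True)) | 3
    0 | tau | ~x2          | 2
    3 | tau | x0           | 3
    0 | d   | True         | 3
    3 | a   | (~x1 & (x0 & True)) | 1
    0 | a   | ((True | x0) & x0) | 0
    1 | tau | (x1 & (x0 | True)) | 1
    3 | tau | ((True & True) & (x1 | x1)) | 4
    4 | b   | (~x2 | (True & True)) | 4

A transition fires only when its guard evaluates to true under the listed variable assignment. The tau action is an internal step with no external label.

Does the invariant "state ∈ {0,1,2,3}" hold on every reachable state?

Answer: INVARIANT VIOLATED at state 4

Trace:
Inv-set: {0,1,2,3}
Reach set: {0,1,2,3,4}
  0: safe
  1: safe
  2: safe
  3: safe
  4: outside
witness against invariant: b → 4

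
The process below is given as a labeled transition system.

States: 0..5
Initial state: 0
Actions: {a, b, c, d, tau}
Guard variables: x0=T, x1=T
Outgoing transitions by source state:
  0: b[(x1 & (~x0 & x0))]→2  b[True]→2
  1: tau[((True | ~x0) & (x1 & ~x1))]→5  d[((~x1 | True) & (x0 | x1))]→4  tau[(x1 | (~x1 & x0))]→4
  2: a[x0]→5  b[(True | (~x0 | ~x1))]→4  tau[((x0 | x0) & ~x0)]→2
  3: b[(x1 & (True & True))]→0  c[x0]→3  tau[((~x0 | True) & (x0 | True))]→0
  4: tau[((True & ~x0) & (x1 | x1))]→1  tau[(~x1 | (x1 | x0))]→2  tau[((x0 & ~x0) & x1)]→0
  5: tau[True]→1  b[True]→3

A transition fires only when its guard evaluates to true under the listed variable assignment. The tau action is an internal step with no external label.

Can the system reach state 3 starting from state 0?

Guard filter leaves 11 enabled edge(s).
L0 = {0}
L1 = {2}  now seen {0,2}
L2 = {4,5}  now seen {0,2,4,5}
L3 = {1,3}  now seen {0,1,2,3,4,5}
Reach set: {0,1,2,3,4,5}
trace reaching 3: b·a·b

Answer: REACHABLE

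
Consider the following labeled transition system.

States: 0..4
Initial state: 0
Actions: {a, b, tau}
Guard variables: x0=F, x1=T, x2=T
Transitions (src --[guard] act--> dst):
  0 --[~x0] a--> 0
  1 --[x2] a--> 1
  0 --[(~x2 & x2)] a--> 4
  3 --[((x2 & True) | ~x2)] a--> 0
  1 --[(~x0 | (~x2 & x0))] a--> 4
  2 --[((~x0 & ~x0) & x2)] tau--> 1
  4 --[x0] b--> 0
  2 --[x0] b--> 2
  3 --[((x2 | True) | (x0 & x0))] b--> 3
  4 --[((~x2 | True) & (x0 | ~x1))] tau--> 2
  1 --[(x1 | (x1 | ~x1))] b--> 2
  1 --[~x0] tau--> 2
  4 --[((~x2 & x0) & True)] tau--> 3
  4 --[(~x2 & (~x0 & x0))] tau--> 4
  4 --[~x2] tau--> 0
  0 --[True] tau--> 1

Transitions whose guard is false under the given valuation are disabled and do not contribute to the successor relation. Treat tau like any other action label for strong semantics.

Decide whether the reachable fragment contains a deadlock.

Answer: DEADLOCK at state 4

Analysis:
Reach set: {0,1,2,4}
  0: a→0  tau→1  [deg 2]
  1: a→1  a→4  b→2  tau→2  [deg 4]
  2: tau→1  [deg 1]
  4: ∅  [STUCK]
Path to 4: tau·a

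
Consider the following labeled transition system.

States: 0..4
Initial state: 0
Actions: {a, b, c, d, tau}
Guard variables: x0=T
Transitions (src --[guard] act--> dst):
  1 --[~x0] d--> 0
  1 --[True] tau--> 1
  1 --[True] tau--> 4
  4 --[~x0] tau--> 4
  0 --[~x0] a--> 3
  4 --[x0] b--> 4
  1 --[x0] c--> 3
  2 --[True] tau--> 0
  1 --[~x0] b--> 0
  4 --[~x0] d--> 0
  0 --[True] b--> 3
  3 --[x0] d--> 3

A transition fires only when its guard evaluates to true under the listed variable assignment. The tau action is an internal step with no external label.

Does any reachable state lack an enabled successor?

Answer: DEADLOCK-FREE

Working:
Reach set: {0,3}
  0: b→3  [deg 1]
  3: d→3  [deg 1]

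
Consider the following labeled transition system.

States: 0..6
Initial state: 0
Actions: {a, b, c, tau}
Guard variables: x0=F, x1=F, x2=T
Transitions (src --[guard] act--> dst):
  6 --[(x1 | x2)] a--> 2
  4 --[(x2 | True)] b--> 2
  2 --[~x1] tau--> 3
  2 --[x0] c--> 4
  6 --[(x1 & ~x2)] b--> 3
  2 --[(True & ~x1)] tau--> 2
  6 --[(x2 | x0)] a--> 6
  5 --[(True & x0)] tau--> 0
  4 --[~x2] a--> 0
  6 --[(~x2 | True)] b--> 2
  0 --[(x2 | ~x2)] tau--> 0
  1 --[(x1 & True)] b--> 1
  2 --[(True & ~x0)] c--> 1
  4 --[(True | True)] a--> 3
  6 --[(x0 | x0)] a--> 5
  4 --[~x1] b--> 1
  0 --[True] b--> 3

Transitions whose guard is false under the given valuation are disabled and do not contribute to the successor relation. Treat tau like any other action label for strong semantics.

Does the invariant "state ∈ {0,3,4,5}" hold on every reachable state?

Answer: INVARIANT HOLDS

Working:
Safe = {0,3,4,5}
Reachable = {0,3}
  0: ok
  3: ok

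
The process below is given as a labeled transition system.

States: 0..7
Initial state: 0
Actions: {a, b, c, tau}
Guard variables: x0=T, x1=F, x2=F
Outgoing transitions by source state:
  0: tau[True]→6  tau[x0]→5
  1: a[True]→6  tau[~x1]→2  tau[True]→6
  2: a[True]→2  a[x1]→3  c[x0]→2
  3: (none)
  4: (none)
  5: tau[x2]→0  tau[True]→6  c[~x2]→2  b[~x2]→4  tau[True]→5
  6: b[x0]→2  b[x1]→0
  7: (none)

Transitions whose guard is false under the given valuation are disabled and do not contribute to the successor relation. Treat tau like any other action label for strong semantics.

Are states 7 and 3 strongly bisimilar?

Answer: BISIMILAR

Working:
Bisimulation quotient by refinement:
  π0 = {{0,1,2,3,4,5,6,7}}
  π1 = {{0},{1},{2},{3,4,7},{5},{6}}
6 equivalence class(es) (converged in 2)
class of 7: {3,4,7}; class of 3: {3,4,7}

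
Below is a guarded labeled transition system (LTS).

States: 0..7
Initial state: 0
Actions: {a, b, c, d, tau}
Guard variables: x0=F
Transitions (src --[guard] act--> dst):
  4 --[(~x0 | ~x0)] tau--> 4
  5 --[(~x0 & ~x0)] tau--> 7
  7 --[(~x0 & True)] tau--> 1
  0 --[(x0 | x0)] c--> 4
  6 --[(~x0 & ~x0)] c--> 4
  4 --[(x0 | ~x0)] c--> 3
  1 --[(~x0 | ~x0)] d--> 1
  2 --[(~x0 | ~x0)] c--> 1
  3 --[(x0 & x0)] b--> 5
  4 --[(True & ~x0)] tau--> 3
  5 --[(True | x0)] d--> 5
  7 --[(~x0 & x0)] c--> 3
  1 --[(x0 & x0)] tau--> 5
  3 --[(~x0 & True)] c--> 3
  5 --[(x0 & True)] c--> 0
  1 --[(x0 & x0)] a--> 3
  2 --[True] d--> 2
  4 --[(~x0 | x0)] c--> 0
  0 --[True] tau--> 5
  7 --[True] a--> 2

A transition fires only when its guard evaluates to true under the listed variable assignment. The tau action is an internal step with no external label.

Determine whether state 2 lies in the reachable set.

Answer: REACHABLE

Trace:
After dropping false guards: 14 live edges.
Layer 0: {0}
Layer 1: {5}  cumulative {0,5}
Layer 2: {7}  cumulative {0,5,7}
Layer 3: {1,2}  cumulative {0,1,2,5,7}
Reach set: {0,1,2,5,7}
trace reaching 2: tau·tau·a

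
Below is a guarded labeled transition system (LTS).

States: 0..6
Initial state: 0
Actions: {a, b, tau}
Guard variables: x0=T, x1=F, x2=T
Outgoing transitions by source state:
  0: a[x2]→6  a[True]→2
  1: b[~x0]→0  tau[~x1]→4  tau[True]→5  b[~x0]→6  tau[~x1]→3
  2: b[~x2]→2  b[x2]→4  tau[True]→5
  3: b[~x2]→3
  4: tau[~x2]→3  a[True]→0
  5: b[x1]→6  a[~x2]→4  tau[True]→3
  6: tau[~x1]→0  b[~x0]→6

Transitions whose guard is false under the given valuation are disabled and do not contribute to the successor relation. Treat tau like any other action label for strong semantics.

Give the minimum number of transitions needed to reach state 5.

BFS to 5:
  depth 0: {0}
  depth 1: {2,6}
  depth 2: {4,5}
first hit 5 at d=2 via a·tau

Answer: 2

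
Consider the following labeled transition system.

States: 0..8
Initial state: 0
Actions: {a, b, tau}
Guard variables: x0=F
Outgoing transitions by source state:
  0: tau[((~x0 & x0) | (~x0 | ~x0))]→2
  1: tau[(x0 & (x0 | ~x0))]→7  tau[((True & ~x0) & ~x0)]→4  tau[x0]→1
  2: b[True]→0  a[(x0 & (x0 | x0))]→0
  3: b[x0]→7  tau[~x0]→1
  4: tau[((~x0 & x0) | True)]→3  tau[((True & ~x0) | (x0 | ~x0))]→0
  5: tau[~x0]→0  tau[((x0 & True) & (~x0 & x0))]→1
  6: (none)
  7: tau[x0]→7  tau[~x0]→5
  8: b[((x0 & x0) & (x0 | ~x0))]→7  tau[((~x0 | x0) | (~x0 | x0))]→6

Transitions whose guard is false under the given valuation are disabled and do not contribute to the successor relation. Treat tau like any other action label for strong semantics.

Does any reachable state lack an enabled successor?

Reachable = {0,2}
  0: tau→2  [deg 1]
  2: b→0  [deg 1]

Answer: DEADLOCK-FREE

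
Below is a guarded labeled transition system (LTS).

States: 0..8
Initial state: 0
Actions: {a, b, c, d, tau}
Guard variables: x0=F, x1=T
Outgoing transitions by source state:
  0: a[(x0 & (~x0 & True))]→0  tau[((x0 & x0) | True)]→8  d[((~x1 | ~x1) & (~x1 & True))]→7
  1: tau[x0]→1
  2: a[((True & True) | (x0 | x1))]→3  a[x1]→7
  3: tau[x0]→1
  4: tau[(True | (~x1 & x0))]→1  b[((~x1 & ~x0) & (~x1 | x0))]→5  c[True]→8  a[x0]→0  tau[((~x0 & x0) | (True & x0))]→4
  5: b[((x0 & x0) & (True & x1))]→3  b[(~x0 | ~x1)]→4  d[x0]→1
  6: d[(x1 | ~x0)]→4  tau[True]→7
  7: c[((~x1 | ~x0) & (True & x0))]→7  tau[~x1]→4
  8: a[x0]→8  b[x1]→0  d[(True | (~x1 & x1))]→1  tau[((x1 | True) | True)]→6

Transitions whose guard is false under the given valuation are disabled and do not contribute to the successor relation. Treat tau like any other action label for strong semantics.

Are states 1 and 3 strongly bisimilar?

Answer: BISIMILAR

Trace:
Refine partition for ~:
  π0 = {{0,1,2,3,4,5,6,7,8}}
  π1 = {{0},{1,3,7},{2},{4},{5},{6},{8}}
Fixed point at round 2; 7 class(es).
class of 1: {1,3,7}; class of 3: {1,3,7}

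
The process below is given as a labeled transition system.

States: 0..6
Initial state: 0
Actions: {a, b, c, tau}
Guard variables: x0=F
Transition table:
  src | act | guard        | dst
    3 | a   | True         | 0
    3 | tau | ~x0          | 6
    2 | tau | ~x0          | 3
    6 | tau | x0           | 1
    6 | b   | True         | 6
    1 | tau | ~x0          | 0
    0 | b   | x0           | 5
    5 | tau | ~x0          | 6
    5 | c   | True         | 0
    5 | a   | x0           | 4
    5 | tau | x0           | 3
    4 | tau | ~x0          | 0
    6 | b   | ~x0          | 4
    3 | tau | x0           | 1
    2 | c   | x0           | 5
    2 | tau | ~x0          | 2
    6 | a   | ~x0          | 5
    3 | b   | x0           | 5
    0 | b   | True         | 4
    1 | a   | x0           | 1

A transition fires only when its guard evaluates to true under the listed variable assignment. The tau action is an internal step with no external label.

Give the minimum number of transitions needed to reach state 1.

BFS to 1:
  Layer 0: {0}
  Layer 1: {4}
1 never appears.

Answer: UNREACHABLE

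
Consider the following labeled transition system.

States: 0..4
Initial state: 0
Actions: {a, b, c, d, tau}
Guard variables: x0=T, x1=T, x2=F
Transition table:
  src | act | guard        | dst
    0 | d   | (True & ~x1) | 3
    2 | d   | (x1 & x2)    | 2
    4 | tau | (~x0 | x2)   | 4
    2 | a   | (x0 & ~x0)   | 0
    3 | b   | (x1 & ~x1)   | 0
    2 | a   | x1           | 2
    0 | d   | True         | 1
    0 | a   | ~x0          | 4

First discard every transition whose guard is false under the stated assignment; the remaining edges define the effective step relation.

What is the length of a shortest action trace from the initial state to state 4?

Breadth-first toward 4:
  Layer 0: {0}
  Layer 1: {1}
4 never appears.

Answer: UNREACHABLE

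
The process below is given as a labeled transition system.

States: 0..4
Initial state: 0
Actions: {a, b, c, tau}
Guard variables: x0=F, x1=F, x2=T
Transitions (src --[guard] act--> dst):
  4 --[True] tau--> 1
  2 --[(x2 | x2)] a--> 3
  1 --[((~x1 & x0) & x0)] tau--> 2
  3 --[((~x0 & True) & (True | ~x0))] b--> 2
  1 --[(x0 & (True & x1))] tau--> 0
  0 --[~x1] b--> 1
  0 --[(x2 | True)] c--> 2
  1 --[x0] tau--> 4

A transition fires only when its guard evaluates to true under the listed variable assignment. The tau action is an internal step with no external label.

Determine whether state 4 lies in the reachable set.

5 transition(s) survive guard evaluation.
depth 0: {0}
depth 1: {1,2}  cumulative {0,1,2}
depth 2: {3}  cumulative {0,1,2,3}
Reach set: {0,1,2,3}

Answer: UNREACHABLE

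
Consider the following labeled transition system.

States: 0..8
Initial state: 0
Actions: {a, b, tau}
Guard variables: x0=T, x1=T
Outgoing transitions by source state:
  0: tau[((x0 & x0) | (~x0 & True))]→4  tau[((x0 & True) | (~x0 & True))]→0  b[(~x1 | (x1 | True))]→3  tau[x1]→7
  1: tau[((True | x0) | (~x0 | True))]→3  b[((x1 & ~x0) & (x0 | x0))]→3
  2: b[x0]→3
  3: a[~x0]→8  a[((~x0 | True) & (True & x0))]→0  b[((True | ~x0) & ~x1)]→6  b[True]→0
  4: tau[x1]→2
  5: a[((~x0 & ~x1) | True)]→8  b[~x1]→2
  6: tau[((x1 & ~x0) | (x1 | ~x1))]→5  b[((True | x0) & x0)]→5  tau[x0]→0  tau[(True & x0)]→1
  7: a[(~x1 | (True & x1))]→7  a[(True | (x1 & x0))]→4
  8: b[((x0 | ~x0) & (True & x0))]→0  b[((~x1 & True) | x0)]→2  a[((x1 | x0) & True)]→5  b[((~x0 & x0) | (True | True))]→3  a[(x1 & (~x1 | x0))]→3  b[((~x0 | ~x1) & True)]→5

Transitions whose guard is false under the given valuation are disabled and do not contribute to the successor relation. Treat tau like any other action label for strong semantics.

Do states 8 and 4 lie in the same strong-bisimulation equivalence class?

Answer: NOT BISIMILAR

Trace:
Compute ~ classes (split until stable):
  π0 = {{0,1,2,3,4,5,6,7,8}}
  π1 = {{0,6},{1,4},{2},{3,8},{5,7}}
  π2 = {{0},{1},{2},{3},{4},{5},{6},{7},{8}}
stable after 3 split(s): 9 block(s)
8∈{8}, 4∈{4}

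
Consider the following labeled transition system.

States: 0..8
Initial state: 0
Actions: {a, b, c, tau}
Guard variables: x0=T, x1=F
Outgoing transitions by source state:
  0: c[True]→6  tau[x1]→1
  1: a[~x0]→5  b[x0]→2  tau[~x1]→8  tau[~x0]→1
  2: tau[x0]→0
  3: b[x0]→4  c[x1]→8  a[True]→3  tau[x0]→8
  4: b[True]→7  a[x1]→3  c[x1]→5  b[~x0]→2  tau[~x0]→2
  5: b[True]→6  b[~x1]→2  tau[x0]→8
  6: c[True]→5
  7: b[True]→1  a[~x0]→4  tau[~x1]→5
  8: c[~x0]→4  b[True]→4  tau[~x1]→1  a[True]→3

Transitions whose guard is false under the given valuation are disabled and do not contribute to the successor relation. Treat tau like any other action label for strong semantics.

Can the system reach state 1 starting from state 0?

Answer: REACHABLE

Analysis:
After dropping false guards: 17 live edges.
L0 = {0}
L1 = {6}  total {0,6}
L2 = {5}  total {0,5,6}
L3 = {2,8}  total {0,2,5,6,8}
L4 = {1,3,4}  total {0,1,2,3,4,5,6,8}
L5 = {7}  total {0,1,2,3,4,5,6,7,8}
Reachable = {0,1,2,3,4,5,6,7,8}
trace reaching 1: c·c·tau·tau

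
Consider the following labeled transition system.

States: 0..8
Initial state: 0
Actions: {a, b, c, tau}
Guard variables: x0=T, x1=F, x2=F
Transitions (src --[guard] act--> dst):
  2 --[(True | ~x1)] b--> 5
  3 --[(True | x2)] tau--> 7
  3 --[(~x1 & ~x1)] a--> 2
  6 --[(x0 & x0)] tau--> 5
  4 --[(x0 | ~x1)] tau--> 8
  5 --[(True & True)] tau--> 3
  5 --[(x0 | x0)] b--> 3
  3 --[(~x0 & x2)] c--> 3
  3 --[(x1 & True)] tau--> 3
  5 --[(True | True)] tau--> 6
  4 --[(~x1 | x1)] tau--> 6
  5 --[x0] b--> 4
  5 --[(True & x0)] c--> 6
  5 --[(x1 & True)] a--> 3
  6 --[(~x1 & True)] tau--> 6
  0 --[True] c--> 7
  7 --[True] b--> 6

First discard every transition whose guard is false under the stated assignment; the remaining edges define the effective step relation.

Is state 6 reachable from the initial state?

Guard filter leaves 14 enabled edge(s).
L0 = {0}
L1 = {7}  now seen {0,7}
L2 = {6}  now seen {0,6,7}
L3 = {5}  now seen {0,5,6,7}
L4 = {3,4}  now seen {0,3,4,5,6,7}
L5 = {2,8}  now seen {0,2,3,4,5,6,7,8}
Reachable = {0,2,3,4,5,6,7,8}
trace reaching 6: c·b

Answer: REACHABLE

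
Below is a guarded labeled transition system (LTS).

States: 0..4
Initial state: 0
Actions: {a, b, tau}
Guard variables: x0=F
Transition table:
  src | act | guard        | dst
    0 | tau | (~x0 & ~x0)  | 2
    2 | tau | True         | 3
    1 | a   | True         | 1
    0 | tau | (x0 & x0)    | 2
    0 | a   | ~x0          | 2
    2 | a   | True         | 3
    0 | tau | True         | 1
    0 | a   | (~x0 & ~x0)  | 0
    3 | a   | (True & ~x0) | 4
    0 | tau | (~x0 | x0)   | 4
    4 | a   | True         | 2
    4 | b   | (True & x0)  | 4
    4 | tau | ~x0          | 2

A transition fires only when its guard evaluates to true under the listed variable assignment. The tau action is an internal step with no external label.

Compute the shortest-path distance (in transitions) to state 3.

Breadth-first toward 3:
  L0 = {0}
  L1 = {1,2,4}
  L2 = {3}
depth(3)=2, e.g. a·a

Answer: 2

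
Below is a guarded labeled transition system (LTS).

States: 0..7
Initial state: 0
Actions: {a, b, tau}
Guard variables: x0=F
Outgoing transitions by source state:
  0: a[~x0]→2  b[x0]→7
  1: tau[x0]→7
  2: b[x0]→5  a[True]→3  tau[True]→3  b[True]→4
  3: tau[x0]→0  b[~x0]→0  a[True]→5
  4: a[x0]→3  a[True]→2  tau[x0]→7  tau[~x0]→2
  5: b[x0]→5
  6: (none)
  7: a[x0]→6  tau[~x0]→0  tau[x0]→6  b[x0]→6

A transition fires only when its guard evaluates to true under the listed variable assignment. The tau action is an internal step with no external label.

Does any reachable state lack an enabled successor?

Reach set: {0,2,3,4,5}
  0: a→2  [deg 1]
  2: a→3  b→4  tau→3  [deg 3]
  3: a→5  b→0  [deg 2]
  4: a→2  tau→2  [deg 2]
  5: ∅  [STUCK]
witness 5: a·a·a

Answer: DEADLOCK at state 5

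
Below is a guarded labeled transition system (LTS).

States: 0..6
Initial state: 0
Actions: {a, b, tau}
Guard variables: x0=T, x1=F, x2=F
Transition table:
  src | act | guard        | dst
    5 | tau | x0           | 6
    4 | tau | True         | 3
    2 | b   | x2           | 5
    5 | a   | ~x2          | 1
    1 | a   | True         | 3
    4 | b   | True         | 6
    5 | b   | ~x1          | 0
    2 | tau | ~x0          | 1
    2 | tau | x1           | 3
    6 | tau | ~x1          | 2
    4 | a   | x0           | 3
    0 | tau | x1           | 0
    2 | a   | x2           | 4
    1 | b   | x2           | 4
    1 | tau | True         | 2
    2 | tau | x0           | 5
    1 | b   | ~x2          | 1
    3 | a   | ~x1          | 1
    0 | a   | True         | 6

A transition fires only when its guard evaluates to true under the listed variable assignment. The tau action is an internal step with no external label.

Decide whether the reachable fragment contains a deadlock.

Reach set: {0,1,2,3,5,6}
  0: a→6  [1 out]
  1: a→3  b→1  tau→2  [3 out]
  2: tau→5  [1 out]
  3: a→1  [1 out]
  5: a→1  b→0  tau→6  [3 out]
  6: tau→2  [1 out]

Answer: DEADLOCK-FREE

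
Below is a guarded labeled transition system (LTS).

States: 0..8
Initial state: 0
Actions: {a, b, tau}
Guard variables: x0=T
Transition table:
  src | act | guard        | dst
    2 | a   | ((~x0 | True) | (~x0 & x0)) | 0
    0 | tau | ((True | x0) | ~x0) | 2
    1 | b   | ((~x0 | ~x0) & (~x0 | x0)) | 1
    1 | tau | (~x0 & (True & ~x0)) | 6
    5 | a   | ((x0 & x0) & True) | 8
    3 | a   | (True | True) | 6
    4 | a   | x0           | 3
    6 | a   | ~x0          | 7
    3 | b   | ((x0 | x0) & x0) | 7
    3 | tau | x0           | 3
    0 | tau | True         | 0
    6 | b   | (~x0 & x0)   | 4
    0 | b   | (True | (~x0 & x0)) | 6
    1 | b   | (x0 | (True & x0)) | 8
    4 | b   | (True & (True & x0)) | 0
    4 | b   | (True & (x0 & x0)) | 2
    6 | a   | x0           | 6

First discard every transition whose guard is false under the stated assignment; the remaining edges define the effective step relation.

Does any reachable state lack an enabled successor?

R = {0,2,6}
  0: b→6  tau→0  tau→2  [3 out]
  2: a→0  [1 out]
  6: a→6  [1 out]

Answer: DEADLOCK-FREE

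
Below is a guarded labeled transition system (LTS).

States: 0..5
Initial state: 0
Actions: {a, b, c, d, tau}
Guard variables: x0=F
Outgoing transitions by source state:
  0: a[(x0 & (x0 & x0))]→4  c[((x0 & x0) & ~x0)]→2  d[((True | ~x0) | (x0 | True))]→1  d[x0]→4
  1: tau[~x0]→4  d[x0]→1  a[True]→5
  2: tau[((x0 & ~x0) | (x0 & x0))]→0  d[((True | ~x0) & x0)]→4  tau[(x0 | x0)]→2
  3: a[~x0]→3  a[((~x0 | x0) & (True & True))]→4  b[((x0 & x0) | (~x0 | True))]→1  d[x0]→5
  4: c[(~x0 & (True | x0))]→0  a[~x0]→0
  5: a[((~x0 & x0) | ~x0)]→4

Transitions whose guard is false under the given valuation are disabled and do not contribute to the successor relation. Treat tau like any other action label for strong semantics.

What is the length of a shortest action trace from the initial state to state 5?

Breadth-first toward 5:
  Layer 0: {0}
  Layer 1: {1}
  Layer 2: {4,5}
first hit 5 at d=2 via d·a

Answer: 2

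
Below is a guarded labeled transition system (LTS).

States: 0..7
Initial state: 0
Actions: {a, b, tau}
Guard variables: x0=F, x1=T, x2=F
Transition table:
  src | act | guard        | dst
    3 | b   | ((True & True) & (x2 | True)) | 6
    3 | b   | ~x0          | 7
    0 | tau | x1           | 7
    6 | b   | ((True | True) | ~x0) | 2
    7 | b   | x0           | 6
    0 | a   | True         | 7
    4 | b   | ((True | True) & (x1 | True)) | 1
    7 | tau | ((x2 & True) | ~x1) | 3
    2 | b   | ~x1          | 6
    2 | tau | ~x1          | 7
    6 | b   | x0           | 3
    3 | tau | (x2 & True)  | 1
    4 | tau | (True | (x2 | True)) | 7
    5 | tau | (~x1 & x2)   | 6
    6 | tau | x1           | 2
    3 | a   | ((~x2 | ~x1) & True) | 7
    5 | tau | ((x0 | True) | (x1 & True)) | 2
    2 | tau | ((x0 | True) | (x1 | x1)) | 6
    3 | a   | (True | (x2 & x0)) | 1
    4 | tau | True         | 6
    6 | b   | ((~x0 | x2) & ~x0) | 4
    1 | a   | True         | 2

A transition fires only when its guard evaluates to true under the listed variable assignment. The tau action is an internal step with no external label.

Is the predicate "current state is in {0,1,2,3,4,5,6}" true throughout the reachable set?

Safe = {0,1,2,3,4,5,6}
Reachable = {0,7}
  0: ok
  7: ✗ unsafe
counterexample path to 7: tau

Answer: INVARIANT VIOLATED at state 7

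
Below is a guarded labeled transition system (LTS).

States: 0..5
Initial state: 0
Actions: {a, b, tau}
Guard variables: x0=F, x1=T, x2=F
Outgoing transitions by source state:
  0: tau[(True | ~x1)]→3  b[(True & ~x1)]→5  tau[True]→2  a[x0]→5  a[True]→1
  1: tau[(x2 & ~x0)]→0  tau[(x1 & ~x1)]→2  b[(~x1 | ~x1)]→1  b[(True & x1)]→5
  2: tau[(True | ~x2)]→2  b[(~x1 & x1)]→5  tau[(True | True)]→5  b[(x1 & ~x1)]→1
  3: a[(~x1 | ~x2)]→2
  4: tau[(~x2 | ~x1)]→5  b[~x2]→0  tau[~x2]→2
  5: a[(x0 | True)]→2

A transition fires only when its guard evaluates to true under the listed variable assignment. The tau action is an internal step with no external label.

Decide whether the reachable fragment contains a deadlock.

Reach set: {0,1,2,3,5}
  0: a→1  tau→2  tau→3  [3 out]
  1: b→5  [1 out]
  2: tau→2  tau→5  [2 out]
  3: a→2  [1 out]
  5: a→2  [1 out]

Answer: DEADLOCK-FREE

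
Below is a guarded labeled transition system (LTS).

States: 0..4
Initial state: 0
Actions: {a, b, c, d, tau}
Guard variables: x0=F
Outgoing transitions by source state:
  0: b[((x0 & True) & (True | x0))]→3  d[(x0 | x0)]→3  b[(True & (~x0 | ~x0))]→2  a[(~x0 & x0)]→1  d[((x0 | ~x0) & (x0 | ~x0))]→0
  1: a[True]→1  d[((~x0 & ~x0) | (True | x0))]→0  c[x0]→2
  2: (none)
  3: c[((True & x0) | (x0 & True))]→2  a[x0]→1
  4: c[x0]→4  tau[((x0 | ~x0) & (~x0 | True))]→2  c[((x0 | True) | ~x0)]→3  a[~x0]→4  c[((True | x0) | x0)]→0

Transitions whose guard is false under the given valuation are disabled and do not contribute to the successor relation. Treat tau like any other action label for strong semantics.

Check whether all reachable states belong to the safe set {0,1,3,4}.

Inv-set: {0,1,3,4}
Reach set: {0,2}
  0: ok
  2: ✗ unsafe
counterexample path to 2: b

Answer: INVARIANT VIOLATED at state 2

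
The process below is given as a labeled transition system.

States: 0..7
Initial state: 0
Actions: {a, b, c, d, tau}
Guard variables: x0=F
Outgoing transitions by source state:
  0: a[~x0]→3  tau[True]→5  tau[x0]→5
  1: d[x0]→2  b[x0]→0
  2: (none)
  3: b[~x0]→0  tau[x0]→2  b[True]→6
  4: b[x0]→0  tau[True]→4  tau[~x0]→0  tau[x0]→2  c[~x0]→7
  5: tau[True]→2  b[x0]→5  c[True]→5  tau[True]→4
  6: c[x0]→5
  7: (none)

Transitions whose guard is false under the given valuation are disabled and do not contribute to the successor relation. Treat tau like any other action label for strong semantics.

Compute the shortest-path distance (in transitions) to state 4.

BFS to 4:
  L0 = {0}
  L1 = {3,5}
  L2 = {2,4,6}
first hit 4 at d=2 via tau·tau

Answer: 2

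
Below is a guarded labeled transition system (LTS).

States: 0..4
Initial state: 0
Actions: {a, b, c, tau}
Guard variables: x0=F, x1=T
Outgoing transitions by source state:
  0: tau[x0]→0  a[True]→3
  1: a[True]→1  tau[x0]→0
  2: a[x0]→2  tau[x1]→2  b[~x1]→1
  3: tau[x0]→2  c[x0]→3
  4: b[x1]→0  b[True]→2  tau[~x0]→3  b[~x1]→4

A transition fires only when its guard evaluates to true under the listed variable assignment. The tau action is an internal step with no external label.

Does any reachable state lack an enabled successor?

Answer: DEADLOCK at state 3

Trace:
Reach set: {0,3}
  0: a→3  [deg 1]
  3: ∅  [STUCK]
witness 3: a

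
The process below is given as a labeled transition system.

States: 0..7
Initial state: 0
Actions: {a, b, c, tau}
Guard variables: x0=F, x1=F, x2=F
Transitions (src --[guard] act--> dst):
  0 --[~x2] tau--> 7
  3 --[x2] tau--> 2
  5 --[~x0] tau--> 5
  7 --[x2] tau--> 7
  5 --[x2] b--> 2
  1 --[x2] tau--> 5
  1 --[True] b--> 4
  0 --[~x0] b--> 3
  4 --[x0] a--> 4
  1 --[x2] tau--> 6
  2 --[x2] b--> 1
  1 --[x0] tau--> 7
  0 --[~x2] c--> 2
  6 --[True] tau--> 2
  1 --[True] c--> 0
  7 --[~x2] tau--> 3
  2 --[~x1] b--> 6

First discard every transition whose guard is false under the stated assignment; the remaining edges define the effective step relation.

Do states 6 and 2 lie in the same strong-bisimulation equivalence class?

Compute ~ classes (split until stable):
  round 0: {{0,1,2,3,4,5,6,7}}
  round 1: {{0},{1},{2},{3,4},{5,6,7}}
  round 2: {{0},{1},{2},{3,4},{5},{6},{7}}
7 equivalence class(es) (converged in 3)
6∈{6}, 2∈{2}

Answer: NOT BISIMILAR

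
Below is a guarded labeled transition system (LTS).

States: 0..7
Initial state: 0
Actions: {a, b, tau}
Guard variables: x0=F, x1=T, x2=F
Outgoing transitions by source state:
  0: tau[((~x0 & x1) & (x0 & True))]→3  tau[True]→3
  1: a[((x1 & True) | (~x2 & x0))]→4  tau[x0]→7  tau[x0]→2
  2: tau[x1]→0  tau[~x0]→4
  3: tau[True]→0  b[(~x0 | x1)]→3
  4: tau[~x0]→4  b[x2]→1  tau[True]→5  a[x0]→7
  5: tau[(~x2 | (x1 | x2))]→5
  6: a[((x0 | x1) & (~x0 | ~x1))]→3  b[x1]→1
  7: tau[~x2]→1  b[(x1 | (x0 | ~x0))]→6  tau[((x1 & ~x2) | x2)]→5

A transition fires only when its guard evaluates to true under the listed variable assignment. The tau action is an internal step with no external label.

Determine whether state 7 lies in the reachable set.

Answer: UNREACHABLE

Analysis:
Guard filter leaves 14 enabled edge(s).
Layer 0: {0}
Layer 1: {3}  total {0,3}
Reachable = {0,3}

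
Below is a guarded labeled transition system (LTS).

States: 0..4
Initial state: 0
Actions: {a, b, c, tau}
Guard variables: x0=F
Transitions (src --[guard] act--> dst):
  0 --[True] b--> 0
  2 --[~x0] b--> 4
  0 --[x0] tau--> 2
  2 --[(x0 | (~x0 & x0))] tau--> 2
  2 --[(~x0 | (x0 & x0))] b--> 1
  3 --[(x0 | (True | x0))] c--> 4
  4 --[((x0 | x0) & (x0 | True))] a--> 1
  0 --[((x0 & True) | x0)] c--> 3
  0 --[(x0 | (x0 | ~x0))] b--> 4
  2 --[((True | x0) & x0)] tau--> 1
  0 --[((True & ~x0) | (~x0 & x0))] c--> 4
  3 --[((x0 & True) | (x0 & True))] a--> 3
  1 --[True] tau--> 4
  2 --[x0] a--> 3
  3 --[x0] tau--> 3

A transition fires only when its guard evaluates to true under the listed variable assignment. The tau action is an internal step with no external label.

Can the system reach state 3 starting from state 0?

Answer: UNREACHABLE

Working:
Guard filter leaves 7 enabled edge(s).
depth 0: {0}
depth 1: {4}  now seen {0,4}
R = {0,4}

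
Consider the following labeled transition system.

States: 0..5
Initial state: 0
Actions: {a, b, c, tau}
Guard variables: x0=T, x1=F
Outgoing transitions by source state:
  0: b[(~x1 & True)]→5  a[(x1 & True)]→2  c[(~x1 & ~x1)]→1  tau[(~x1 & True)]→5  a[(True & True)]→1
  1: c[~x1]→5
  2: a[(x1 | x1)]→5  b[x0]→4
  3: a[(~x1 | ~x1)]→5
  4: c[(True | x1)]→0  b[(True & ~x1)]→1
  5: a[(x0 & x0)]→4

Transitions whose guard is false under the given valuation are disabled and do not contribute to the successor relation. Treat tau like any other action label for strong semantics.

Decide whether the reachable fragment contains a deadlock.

Answer: DEADLOCK-FREE

Analysis:
Reachable = {0,1,4,5}
  0: a→1  b→5  c→1  tau→5  [4 exit(s)]
  1: c→5  [1 exit(s)]
  4: b→1  c→0  [2 exit(s)]
  5: a→4  [1 exit(s)]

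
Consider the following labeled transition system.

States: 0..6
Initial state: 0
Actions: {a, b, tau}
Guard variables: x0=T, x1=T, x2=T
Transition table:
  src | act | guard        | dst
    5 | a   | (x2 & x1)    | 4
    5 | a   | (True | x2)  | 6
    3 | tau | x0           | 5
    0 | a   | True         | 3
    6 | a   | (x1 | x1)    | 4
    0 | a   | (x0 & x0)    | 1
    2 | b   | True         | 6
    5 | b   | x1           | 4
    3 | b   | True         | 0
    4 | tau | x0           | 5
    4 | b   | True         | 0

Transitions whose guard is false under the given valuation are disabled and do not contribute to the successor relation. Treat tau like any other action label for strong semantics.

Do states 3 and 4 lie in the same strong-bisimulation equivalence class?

Answer: BISIMILAR

Analysis:
Compute ~ classes (split until stable):
  round 0: {{0,1,2,3,4,5,6}}
  round 1: {{0,6},{1},{2},{3,4},{5}}
  round 2: {{0},{1},{2},{3,4},{5},{6}}
6 equivalence class(es) (converged in 3)
[3]={3,4}  [4]={3,4}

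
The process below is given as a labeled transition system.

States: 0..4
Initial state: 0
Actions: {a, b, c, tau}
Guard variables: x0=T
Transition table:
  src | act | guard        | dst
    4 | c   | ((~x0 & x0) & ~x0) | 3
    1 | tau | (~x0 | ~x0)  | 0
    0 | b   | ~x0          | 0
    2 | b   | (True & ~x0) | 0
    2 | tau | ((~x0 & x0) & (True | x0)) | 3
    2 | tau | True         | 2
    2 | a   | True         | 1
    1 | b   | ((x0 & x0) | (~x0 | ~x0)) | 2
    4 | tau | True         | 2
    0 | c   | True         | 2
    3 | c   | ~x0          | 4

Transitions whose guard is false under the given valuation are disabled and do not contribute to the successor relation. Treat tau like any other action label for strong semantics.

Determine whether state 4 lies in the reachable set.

Answer: UNREACHABLE

Analysis:
Guard filter leaves 5 enabled edge(s).
L0 = {0}
L1 = {2}  total {0,2}
L2 = {1}  total {0,1,2}
R = {0,1,2}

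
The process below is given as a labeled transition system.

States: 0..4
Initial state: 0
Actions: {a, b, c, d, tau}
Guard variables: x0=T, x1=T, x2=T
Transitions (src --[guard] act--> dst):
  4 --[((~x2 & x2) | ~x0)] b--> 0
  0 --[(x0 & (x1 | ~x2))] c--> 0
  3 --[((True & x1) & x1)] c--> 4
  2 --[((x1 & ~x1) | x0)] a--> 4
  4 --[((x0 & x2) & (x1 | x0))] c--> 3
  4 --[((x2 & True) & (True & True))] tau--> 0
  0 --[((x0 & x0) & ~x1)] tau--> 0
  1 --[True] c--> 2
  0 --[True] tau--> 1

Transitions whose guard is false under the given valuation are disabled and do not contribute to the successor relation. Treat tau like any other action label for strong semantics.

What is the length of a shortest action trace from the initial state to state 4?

Answer: 3

Working:
Layered search for 4:
  Layer 0: {0}
  Layer 1: {1}
  Layer 2: {2}
  Layer 3: {4}
4 enters at depth 3; path tau·c·a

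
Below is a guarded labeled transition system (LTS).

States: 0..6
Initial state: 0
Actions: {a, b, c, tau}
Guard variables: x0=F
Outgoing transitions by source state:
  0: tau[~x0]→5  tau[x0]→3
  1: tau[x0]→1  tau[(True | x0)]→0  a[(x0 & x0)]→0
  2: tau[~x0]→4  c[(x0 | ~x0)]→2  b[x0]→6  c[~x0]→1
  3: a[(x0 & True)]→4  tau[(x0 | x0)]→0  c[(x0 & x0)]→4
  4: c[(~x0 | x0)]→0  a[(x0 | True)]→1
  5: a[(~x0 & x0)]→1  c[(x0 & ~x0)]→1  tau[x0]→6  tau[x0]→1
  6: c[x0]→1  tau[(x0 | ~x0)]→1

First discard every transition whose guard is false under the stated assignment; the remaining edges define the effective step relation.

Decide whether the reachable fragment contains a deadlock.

Answer: DEADLOCK at state 5

Working:
R = {0,5}
  0: tau→5  [deg 1]
  5: ∅  [STUCK]
witness 5: tau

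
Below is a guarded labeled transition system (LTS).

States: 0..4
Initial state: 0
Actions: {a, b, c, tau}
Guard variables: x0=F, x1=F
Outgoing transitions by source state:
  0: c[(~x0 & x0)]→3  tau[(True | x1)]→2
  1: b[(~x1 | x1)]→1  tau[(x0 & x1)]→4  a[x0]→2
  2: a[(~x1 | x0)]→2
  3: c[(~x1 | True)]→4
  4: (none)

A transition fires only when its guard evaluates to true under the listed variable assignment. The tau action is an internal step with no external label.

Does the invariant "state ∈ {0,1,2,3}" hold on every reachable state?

Answer: INVARIANT HOLDS

Trace:
Inv-set: {0,1,2,3}
Reach set: {0,2}
  0: ✓
  2: ✓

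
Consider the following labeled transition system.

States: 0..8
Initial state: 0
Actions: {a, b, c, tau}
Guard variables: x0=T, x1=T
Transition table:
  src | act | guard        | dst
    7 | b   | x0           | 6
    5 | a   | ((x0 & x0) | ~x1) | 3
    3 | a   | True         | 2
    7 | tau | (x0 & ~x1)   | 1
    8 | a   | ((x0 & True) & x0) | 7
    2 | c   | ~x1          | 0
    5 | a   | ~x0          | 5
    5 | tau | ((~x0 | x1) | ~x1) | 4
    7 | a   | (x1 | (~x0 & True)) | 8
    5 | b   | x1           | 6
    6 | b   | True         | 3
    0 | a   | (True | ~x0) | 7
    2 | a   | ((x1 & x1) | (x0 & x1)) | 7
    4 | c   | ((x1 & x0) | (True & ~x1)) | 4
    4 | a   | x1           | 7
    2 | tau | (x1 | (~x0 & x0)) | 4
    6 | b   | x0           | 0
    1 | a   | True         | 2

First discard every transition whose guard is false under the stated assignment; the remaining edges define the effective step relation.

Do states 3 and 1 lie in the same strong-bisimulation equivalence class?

Compute ~ classes (split until stable):
  P[0] = {{0,1,2,3,4,5,6,7,8}}
  P[1] = {{0,1,3,8},{2},{4},{5},{6},{7}}
  P[2] = {{0,8},{1,3},{2},{4},{5},{6},{7}}
7 equivalence class(es) (converged in 3)
class of 3: {1,3}; class of 1: {1,3}

Answer: BISIMILAR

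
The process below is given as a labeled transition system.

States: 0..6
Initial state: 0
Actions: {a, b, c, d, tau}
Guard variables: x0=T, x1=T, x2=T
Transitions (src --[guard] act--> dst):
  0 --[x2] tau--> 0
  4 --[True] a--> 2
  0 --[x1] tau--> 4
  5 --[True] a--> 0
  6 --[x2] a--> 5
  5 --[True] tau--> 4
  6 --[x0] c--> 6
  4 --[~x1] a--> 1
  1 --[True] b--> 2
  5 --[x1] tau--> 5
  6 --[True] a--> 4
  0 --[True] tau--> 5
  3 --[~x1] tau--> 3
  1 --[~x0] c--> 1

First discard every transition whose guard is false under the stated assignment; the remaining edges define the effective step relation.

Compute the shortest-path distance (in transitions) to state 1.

Breadth-first toward 1:
  Layer 0: {0}
  Layer 1: {4,5}
  Layer 2: {2}
1 never appears.

Answer: UNREACHABLE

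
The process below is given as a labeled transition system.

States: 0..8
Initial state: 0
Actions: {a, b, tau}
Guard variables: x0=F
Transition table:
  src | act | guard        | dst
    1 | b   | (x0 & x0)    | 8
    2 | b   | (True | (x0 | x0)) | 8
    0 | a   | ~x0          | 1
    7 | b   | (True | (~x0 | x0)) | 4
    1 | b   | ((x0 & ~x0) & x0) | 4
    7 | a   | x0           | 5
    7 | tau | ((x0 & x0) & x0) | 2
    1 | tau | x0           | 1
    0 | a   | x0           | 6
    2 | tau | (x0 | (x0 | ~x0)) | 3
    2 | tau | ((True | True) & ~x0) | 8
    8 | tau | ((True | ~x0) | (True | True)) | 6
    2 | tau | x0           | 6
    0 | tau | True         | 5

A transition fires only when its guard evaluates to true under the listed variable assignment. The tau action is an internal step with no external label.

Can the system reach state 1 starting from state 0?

Guard filter leaves 7 enabled edge(s).
depth 0: {0}
depth 1: {1,5}  now seen {0,1,5}
Reachable = {0,1,5}
trace reaching 1: a

Answer: REACHABLE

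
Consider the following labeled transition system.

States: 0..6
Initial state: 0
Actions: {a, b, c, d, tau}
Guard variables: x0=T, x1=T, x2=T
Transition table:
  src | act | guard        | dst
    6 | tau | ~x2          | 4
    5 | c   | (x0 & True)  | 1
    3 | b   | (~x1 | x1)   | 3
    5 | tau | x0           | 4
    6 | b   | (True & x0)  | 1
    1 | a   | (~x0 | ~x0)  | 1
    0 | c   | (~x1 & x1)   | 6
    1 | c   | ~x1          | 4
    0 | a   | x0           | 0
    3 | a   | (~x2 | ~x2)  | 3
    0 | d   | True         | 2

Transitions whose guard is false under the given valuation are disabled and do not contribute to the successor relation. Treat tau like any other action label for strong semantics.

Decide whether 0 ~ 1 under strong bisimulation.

Answer: NOT BISIMILAR

Working:
Bisimulation quotient by refinement:
  π0 = {{0,1,2,3,4,5,6}}
  π1 = {{0},{1,2,4},{3,6},{5}}
  π2 = {{0},{1,2,4},{3},{5},{6}}
Fixed point at round 3; 5 class(es).
[0]={0}  [1]={1,2,4}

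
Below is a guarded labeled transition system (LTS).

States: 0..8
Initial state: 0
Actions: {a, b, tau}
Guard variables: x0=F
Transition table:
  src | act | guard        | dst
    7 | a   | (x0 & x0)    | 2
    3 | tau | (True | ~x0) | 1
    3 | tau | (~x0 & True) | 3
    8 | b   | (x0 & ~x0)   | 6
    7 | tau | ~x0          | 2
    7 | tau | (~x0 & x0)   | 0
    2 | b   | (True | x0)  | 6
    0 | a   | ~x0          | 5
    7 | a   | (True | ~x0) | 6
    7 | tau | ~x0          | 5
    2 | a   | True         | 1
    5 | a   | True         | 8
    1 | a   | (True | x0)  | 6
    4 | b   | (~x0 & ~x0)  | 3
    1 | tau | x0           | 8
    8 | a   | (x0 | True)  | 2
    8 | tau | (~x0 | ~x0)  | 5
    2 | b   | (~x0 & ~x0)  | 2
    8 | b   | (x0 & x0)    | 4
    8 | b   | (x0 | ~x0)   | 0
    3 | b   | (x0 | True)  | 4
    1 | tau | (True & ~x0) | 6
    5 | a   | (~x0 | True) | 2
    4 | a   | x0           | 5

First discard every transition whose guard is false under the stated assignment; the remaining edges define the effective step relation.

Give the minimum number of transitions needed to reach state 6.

Breadth-first toward 6:
  Layer 0: {0}
  Layer 1: {5}
  Layer 2: {2,8}
  Layer 3: {1,6}
6 enters at depth 3; path a·a·b

Answer: 3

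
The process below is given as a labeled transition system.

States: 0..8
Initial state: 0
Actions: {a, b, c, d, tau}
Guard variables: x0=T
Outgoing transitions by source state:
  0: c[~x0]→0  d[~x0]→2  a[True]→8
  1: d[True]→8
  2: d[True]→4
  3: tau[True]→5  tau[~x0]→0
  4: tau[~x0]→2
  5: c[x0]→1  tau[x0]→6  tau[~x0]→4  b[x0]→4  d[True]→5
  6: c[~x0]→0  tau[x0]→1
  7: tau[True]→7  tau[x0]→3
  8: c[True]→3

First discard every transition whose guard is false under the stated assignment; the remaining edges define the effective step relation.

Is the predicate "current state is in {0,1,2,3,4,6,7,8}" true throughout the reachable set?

Inv-set: {0,1,2,3,4,6,7,8}
Reachable = {0,1,3,4,5,6,8}
  0: ok
  1: ok
  3: ok
  4: ok
  5: VIOLATES
  6: ok
  8: ok
counterexample path to 5: a·c·tau

Answer: INVARIANT VIOLATED at state 5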